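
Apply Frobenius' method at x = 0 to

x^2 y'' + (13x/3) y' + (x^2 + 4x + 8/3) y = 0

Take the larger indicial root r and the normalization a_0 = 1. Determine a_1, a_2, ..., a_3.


Write in Frobenius form y'' + (p(x)/x) y' + (q(x)/x^2) y = 0:
  p(x) = 13/3,  q(x) = x^2 + 4x + 8/3.
Indicial equation: r(r-1) + (13/3) r + (8/3) = 0 -> roots r_1 = -4/3, r_2 = -2.
Take r = r_1 = -4/3. Let y(x) = x^r sum_{n>=0} a_n x^n with a_0 = 1.
Substitute y = x^r sum a_n x^n and match x^{r+n}. The recurrence is
  D(n) a_n + 4 a_{n-1} + 1 a_{n-2} = 0,  where D(n) = (r+n)(r+n-1) + (13/3)(r+n) + (8/3).
  a_n = [-4 a_{n-1} - 1 a_{n-2}] / D(n).
Since the indicial polynomial factors as (r - r_1)(r - r_2), D(n) = (r_1 + n - r_1)(r_1 + n - r_2) = n(n + 2/3).
Evaluating step by step (a_0 = 1):
  n = 1: D(1) = 1(1 + 2/3) = 5/3; numerator = -4(1) = -4; a_1 = (-4)/(5/3) = -12/5
  n = 2: D(2) = 2(2 + 2/3) = 16/3; numerator = -4(-12/5) - 1(1) = 43/5; a_2 = (43/5)/(16/3) = 129/80
  n = 3: D(3) = 3(3 + 2/3) = 11; numerator = -4(129/80) - 1(-12/5) = -81/20; a_3 = (-81/20)/(11) = -81/220

r = -4/3; a_0 = 1; a_1 = -12/5; a_2 = 129/80; a_3 = -81/220


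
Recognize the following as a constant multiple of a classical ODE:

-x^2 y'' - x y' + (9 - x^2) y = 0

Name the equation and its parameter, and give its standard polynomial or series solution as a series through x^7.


All three coefficients share the factor -1; dividing through by -1 gives  x^2 y'' + x y' + (x^2 - 9) y = 0.
This matches the Bessel equation x^2 y'' + x y' + (x^2 - nu^2) y = 0 with nu^2 = 9, so nu = 3; the solution bounded at x = 0 is J_3(x).
Frobenius at x = 0: indicial roots ±nu; for r = nu the recurrence k(k + 2nu) c_k = -c_{k-2} gives the standard series J_nu(x) = sum_{k>=0} (-1)^k / (k! (k+nu)!) (x/2)^(2k+nu). Evaluate the first 3 terms:
  k = 0: (-1)^0 / (0! * 3! * 2^3) x^3 = 1/(1*6*8) x^3 = (1/48) x^3
  k = 1: (-1)^1 / (1! * 4! * 2^5) x^5 = -1/(1*24*32) x^5 = (-1/768) x^5
  k = 2: (-1)^2 / (2! * 5! * 2^7) x^7 = 1/(2*120*128) x^7 = (1/30720) x^7
Hence J_3(x) = x^7/30720 - x^5/768 + x^3/48 + ....

J_3(x); series = x^7/30720 - x^5/768 + x^3/48


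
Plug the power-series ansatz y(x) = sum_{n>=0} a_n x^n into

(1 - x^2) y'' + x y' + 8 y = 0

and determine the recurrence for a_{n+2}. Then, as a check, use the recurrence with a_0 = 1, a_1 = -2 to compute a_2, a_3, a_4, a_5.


Substitute y = sum_n a_n x^n.
(1 - 1 x^2) y'' contributes (n+2)(n+1) a_{n+2} - n(n-1) a_n at x^n.
x y'(x) contributes n a_n at x^n.
8 y(x) contributes 8 a_n at x^n.
Matching x^n: (n+2)(n+1) a_{n+2} + (-n(n-1) + n + 8) a_n = 0.
Thus a_{n+2} = (n(n-1) - n - 8) / ((n+1)(n+2)) * a_n.

Check with a_0 = 1, a_1 = -2 (apply the recurrence for n = 0, 1, 2, 3): a_0 = 1, a_1 = -2, a_2 = -4, a_3 = 3, a_4 = 8/3, a_5 = -3/4.

a_(n+2) = (n(n-1) - n - 8) / ((n+1)(n+2)) * a_n; check: a_0 = 1, a_1 = -2, a_2 = -4, a_3 = 3, a_4 = 8/3, a_5 = -3/4


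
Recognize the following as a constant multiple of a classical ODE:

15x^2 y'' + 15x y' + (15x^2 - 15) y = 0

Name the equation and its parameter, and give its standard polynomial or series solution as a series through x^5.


All three coefficients share the factor 15; dividing through by 15 gives  x^2 y'' + x y' + (x^2 - 1) y = 0.
This matches the Bessel equation x^2 y'' + x y' + (x^2 - nu^2) y = 0 with nu^2 = 1, so nu = 1; the solution bounded at x = 0 is J_1(x).
Frobenius at x = 0: indicial roots ±nu; for r = nu the recurrence k(k + 2nu) c_k = -c_{k-2} gives the standard series J_nu(x) = sum_{k>=0} (-1)^k / (k! (k+nu)!) (x/2)^(2k+nu). Evaluate the first 3 terms:
  k = 0: (-1)^0 / (0! * 1! * 2^1) x^1 = 1/(1*1*2) x^1 = (1/2) x^1
  k = 1: (-1)^1 / (1! * 2! * 2^3) x^3 = -1/(1*2*8) x^3 = (-1/16) x^3
  k = 2: (-1)^2 / (2! * 3! * 2^5) x^5 = 1/(2*6*32) x^5 = (1/384) x^5
Hence J_1(x) = x^5/384 - x^3/16 + x/2 + ....

J_1(x); series = x^5/384 - x^3/16 + x/2


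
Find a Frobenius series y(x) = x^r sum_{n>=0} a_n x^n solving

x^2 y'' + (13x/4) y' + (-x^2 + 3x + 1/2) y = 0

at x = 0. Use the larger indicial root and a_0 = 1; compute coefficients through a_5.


Write in Frobenius form y'' + (p(x)/x) y' + (q(x)/x^2) y = 0:
  p(x) = 13/4,  q(x) = -x^2 + 3x + 1/2.
Indicial equation: r(r-1) + (13/4) r + (1/2) = 0 -> roots r_1 = -1/4, r_2 = -2.
Take r = r_1 = -1/4. Let y(x) = x^r sum_{n>=0} a_n x^n with a_0 = 1.
Substitute y = x^r sum a_n x^n and match x^{r+n}. The recurrence is
  D(n) a_n + 3 a_{n-1} - 1 a_{n-2} = 0,  where D(n) = (r+n)(r+n-1) + (13/4)(r+n) + (1/2).
  a_n = [-3 a_{n-1} + 1 a_{n-2}] / D(n).
Since the indicial polynomial factors as (r - r_1)(r - r_2), D(n) = (r_1 + n - r_1)(r_1 + n - r_2) = n(n + 7/4).
Evaluating step by step (a_0 = 1):
  n = 1: D(1) = 1(1 + 7/4) = 11/4; numerator = -3(1) = -3; a_1 = (-3)/(11/4) = -12/11
  n = 2: D(2) = 2(2 + 7/4) = 15/2; numerator = -3(-12/11) + 1(1) = 47/11; a_2 = (47/11)/(15/2) = 94/165
  n = 3: D(3) = 3(3 + 7/4) = 57/4; numerator = -3(94/165) + 1(-12/11) = -14/5; a_3 = (-14/5)/(57/4) = -56/285
  n = 4: D(4) = 4(4 + 7/4) = 23; numerator = -3(-56/285) + 1(94/165) = 3634/3135; a_4 = (3634/3135)/(23) = 158/3135
  n = 5: D(5) = 5(5 + 7/4) = 135/4; numerator = -3(158/3135) + 1(-56/285) = -218/627; a_5 = (-218/627)/(135/4) = -872/84645

r = -1/4; a_0 = 1; a_1 = -12/11; a_2 = 94/165; a_3 = -56/285; a_4 = 158/3135; a_5 = -872/84645


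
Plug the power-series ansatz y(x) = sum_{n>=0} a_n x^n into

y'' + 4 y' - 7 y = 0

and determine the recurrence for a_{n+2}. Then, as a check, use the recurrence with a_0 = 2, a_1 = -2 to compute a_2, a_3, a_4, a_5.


Substitute y = sum_n a_n x^n.
y''(x) has coefficient (n+2)(n+1) a_{n+2} at x^n;
4 y'(x) has coefficient 4 (n+1) a_{n+1} at x^n;
-7 y(x) has coefficient -7 a_n at x^n.
Matching x^n: (n+2)(n+1) a_{n+2} + 4 (n+1) a_{n+1} - 7 a_n = 0.
Thus a_{n+2} = [-4 (n+1) a_{n+1} + 7 a_n] / ((n+1)(n+2)).

Check with a_0 = 2, a_1 = -2 (apply the recurrence for n = 0, 1, 2, 3): a_0 = 2, a_1 = -2, a_2 = 11, a_3 = -17, a_4 = 281/12, a_5 = -1481/60.

a_(n+2) = [-4 (n+1) a_(n+1) + 7 a_n] / ((n+1)(n+2)); check: a_0 = 2, a_1 = -2, a_2 = 11, a_3 = -17, a_4 = 281/12, a_5 = -1481/60


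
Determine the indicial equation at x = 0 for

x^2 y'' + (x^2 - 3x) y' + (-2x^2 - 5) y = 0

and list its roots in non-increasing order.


Divide by x^2 to reach normal form y'' + P_1(x) y' + P_2(x) y = 0 with P_1(x) = 1 - 3/x and P_2(x) = -2 - 5/x^2.
x = 0 is a singular point because the y'-coefficient 1 - 3/x has a pole at x = 0 and the y-coefficient -2 - 5/x^2 has a pole at x = 0.
It is a regular singular point because x P_1(x) = p(x) = x - 3 and x^2 P_2(x) = q(x) = -2x^2 - 5 are polynomials, hence analytic at x = 0.
p(0) = -3,  q(0) = -5.
Indicial equation: r(r-1) + p(0) r + q(0) = 0, i.e. r^2 + (p(0) - 1) r + q(0) = 0, i.e. r^2 - 4 r - 5 = 0.
Discriminant: (-4)^2 - 4(-5) = 36, so r = (4 ± 6)/2.
Solving: r_1 = 5, r_2 = -1.

indicial: r^2 - 4 r - 5 = 0; roots r_1 = 5, r_2 = -1


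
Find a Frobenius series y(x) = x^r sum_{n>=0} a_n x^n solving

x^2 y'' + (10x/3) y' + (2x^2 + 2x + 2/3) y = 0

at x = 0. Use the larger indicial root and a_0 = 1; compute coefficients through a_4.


Write in Frobenius form y'' + (p(x)/x) y' + (q(x)/x^2) y = 0:
  p(x) = 10/3,  q(x) = 2x^2 + 2x + 2/3.
Indicial equation: r(r-1) + (10/3) r + (2/3) = 0 -> roots r_1 = -1/3, r_2 = -2.
Take r = r_1 = -1/3. Let y(x) = x^r sum_{n>=0} a_n x^n with a_0 = 1.
Substitute y = x^r sum a_n x^n and match x^{r+n}. The recurrence is
  D(n) a_n + 2 a_{n-1} + 2 a_{n-2} = 0,  where D(n) = (r+n)(r+n-1) + (10/3)(r+n) + (2/3).
  a_n = [-2 a_{n-1} - 2 a_{n-2}] / D(n).
Since the indicial polynomial factors as (r - r_1)(r - r_2), D(n) = (r_1 + n - r_1)(r_1 + n - r_2) = n(n + 5/3).
Evaluating step by step (a_0 = 1):
  n = 1: D(1) = 1(1 + 5/3) = 8/3; numerator = -2(1) = -2; a_1 = (-2)/(8/3) = -3/4
  n = 2: D(2) = 2(2 + 5/3) = 22/3; numerator = -2(-3/4) - 2(1) = -1/2; a_2 = (-1/2)/(22/3) = -3/44
  n = 3: D(3) = 3(3 + 5/3) = 14; numerator = -2(-3/44) - 2(-3/4) = 18/11; a_3 = (18/11)/(14) = 9/77
  n = 4: D(4) = 4(4 + 5/3) = 68/3; numerator = -2(9/77) - 2(-3/44) = -15/154; a_4 = (-15/154)/(68/3) = -45/10472

r = -1/3; a_0 = 1; a_1 = -3/4; a_2 = -3/44; a_3 = 9/77; a_4 = -45/10472


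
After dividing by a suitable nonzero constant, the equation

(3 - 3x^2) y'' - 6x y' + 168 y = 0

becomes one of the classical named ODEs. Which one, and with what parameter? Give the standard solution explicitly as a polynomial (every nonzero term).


All three coefficients share the factor 3; dividing through by 3 gives  (1 - x^2) y'' - 2x y' + 56 y = 0.
This matches the Legendre equation (1 - x^2) y'' - 2x y' + n(n+1) y = 0 (note the -2x y' term) with n(n+1) = 56, so n = 7; the polynomial solution is P_7(x).
With y = sum_k a_k x^k, matching x^k gives (k+2)(k+1) a_{k+2} = [k(k+1) - n(n+1)] a_k = (k - 7)(k + 8) a_k. The right side vanishes at k = 7, so the series with the parity of 7 terminates at degree 7.
Standard normalization (P_n(1) = 1): leading coefficient (2n)!/(2^n (n!)^2) = 87178291200/(128*25401600) = 429/16, so a_7 = 429/16. Work downward with a_k = (k+1)(k+2) a_{k+2} / ((k - 7)(k + 8)):
  a_5 = (6)(7)(429/16) / ((5 - 7)(5 + 8)) = (9009/8)/(-26) = -693/16
  a_3 = (4)(5)(-693/16) / ((3 - 7)(3 + 8)) = (-3465/4)/(-44) = 315/16
  a_1 = (2)(3)(315/16) / ((1 - 7)(1 + 8)) = (945/8)/(-54) = -35/16
Hence P_7(x) = 429 x^7/16 - 693 x^5/16 + 315 x^3/16 - 35 x/16.

P_7(x); series = 429 x^7/16 - 693 x^5/16 + 315 x^3/16 - 35 x/16


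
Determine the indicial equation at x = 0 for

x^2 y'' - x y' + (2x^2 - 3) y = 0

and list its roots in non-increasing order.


Divide by x^2 to reach normal form y'' + P_1(x) y' + P_2(x) y = 0 with P_1(x) = -1/x and P_2(x) = 2 - 3/x^2.
x = 0 is a singular point because the y'-coefficient -1/x has a pole at x = 0 and the y-coefficient 2 - 3/x^2 has a pole at x = 0.
It is a regular singular point because x P_1(x) = p(x) = -1 and x^2 P_2(x) = q(x) = 2x^2 - 3 are polynomials, hence analytic at x = 0.
p(0) = -1,  q(0) = -3.
Indicial equation: r(r-1) + p(0) r + q(0) = 0, i.e. r^2 + (p(0) - 1) r + q(0) = 0, i.e. r^2 - 2 r - 3 = 0.
Discriminant: (-2)^2 - 4(-3) = 16, so r = (2 ± 4)/2.
Solving: r_1 = 3, r_2 = -1.

indicial: r^2 - 2 r - 3 = 0; roots r_1 = 3, r_2 = -1


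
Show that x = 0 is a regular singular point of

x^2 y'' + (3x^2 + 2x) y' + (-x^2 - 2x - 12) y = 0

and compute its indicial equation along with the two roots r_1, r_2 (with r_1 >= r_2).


Divide by x^2 to reach normal form y'' + P_1(x) y' + P_2(x) y = 0 with P_1(x) = 3 + 2/x and P_2(x) = -1 - 2/x - 12/x^2.
x = 0 is a singular point because the y'-coefficient 3 + 2/x has a pole at x = 0 and the y-coefficient -1 - 2/x - 12/x^2 has a pole at x = 0.
It is a regular singular point because x P_1(x) = p(x) = 3x + 2 and x^2 P_2(x) = q(x) = -x^2 - 2x - 12 are polynomials, hence analytic at x = 0.
p(0) = 2,  q(0) = -12.
Indicial equation: r(r-1) + p(0) r + q(0) = 0, i.e. r^2 + (p(0) - 1) r + q(0) = 0, i.e. r^2 + 1 r - 12 = 0.
Discriminant: (1)^2 - 4(-12) = 49, so r = (-1 ± 7)/2.
Solving: r_1 = 3, r_2 = -4.

indicial: r^2 + 1 r - 12 = 0; roots r_1 = 3, r_2 = -4


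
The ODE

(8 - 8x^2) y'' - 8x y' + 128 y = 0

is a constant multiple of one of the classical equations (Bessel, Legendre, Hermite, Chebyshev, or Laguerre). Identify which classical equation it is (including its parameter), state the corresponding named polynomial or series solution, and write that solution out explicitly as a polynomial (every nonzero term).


All three coefficients share the factor 8; dividing through by 8 gives  (1 - x^2) y'' - x y' + 16 y = 0.
This matches the Chebyshev equation (1 - x^2) y'' - x y' + n^2 y = 0 (note the -x y' term, not -2x y') with n^2 = 16, so n = 4; the polynomial solution is T_4(x).
With y = sum_k a_k x^k, matching x^k gives (k+2)(k+1) a_{k+2} = (k^2 - n^2) a_k = (k - 4)(k + 4) a_k. The right side vanishes at k = 4, so the series with the parity of 4 terminates at degree 4.
Standard normalization: leading coefficient of T_n is 2^(n-1), so a_4 = 2^3 = 8. Work downward with a_k = (k+1)(k+2) a_{k+2} / ((k - 4)(k + 4)):
  a_2 = (3)(4)(8) / ((2 - 4)(2 + 4)) = 96/(-12) = -8
  a_0 = (1)(2)(-8) / ((0 - 4)(0 + 4)) = -16/(-16) = 1
Hence T_4(x) = 8 x^4 - 8 x^2 + 1.

T_4(x); series = 8 x^4 - 8 x^2 + 1


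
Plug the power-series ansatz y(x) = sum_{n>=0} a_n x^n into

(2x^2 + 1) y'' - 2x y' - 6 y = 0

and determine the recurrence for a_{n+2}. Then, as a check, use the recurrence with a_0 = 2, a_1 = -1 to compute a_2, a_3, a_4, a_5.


Substitute y = sum_n a_n x^n.
(1 + 2 x^2) y'' contributes (n+2)(n+1) a_{n+2} + 2 n(n-1) a_n at x^n.
-2 x y'(x) contributes -2 n a_n at x^n.
-6 y(x) contributes -6 a_n at x^n.
Matching x^n: (n+2)(n+1) a_{n+2} + (2 n(n-1) - 2 n - 6) a_n = 0.
Thus a_{n+2} = (-2 n(n-1) + 2 n + 6) / ((n+1)(n+2)) * a_n.

Check with a_0 = 2, a_1 = -1 (apply the recurrence for n = 0, 1, 2, 3): a_0 = 2, a_1 = -1, a_2 = 6, a_3 = -4/3, a_4 = 3, a_5 = 0.

a_(n+2) = (-2 n(n-1) + 2 n + 6) / ((n+1)(n+2)) * a_n; check: a_0 = 2, a_1 = -1, a_2 = 6, a_3 = -4/3, a_4 = 3, a_5 = 0


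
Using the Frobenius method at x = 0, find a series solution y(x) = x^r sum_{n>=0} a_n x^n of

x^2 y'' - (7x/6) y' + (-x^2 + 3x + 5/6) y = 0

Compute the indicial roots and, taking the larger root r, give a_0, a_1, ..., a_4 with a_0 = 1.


Write in Frobenius form y'' + (p(x)/x) y' + (q(x)/x^2) y = 0:
  p(x) = -7/6,  q(x) = -x^2 + 3x + 5/6.
Indicial equation: r(r-1) + (-7/6) r + (5/6) = 0 -> roots r_1 = 5/3, r_2 = 1/2.
Take r = r_1 = 5/3. Let y(x) = x^r sum_{n>=0} a_n x^n with a_0 = 1.
Substitute y = x^r sum a_n x^n and match x^{r+n}. The recurrence is
  D(n) a_n + 3 a_{n-1} - 1 a_{n-2} = 0,  where D(n) = (r+n)(r+n-1) + (-7/6)(r+n) + (5/6).
  a_n = [-3 a_{n-1} + 1 a_{n-2}] / D(n).
Since the indicial polynomial factors as (r - r_1)(r - r_2), D(n) = (r_1 + n - r_1)(r_1 + n - r_2) = n(n + 7/6).
Evaluating step by step (a_0 = 1):
  n = 1: D(1) = 1(1 + 7/6) = 13/6; numerator = -3(1) = -3; a_1 = (-3)/(13/6) = -18/13
  n = 2: D(2) = 2(2 + 7/6) = 19/3; numerator = -3(-18/13) + 1(1) = 67/13; a_2 = (67/13)/(19/3) = 201/247
  n = 3: D(3) = 3(3 + 7/6) = 25/2; numerator = -3(201/247) + 1(-18/13) = -945/247; a_3 = (-945/247)/(25/2) = -378/1235
  n = 4: D(4) = 4(4 + 7/6) = 62/3; numerator = -3(-378/1235) + 1(201/247) = 2139/1235; a_4 = (2139/1235)/(62/3) = 207/2470

r = 5/3; a_0 = 1; a_1 = -18/13; a_2 = 201/247; a_3 = -378/1235; a_4 = 207/2470


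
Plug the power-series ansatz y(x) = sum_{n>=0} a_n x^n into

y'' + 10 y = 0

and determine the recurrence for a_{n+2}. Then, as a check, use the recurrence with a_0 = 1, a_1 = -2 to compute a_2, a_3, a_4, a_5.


Substitute y = sum_n a_n x^n into y'' + (const) y = 0.
y''(x) = sum_{n>=0} (n+2)(n+1) a_{n+2} x^n.
The ODE becomes sum_n [(n+2)(n+1) a_{n+2} + 10 a_n] x^n = 0.
Setting each coefficient to zero gives the recurrence:
  (n+2)(n+1) a_{n+2} + 10 a_n = 0,
  a_{n+2} = -10 / ((n+1)(n+2)) a_n.

Check with a_0 = 1, a_1 = -2 (apply the recurrence for n = 0, 1, 2, 3): a_0 = 1, a_1 = -2, a_2 = -5, a_3 = 10/3, a_4 = 25/6, a_5 = -5/3.

a_{n+2} = -10/((n+1)(n+2)) * a_n; check: a_0 = 1, a_1 = -2, a_2 = -5, a_3 = 10/3, a_4 = 25/6, a_5 = -5/3


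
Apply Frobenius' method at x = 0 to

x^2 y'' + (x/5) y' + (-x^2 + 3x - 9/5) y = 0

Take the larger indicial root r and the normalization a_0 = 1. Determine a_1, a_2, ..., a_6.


Write in Frobenius form y'' + (p(x)/x) y' + (q(x)/x^2) y = 0:
  p(x) = 1/5,  q(x) = -x^2 + 3x - 9/5.
Indicial equation: r(r-1) + (1/5) r + (-9/5) = 0 -> roots r_1 = 9/5, r_2 = -1.
Take r = r_1 = 9/5. Let y(x) = x^r sum_{n>=0} a_n x^n with a_0 = 1.
Substitute y = x^r sum a_n x^n and match x^{r+n}. The recurrence is
  D(n) a_n + 3 a_{n-1} - 1 a_{n-2} = 0,  where D(n) = (r+n)(r+n-1) + (1/5)(r+n) + (-9/5).
  a_n = [-3 a_{n-1} + 1 a_{n-2}] / D(n).
Since the indicial polynomial factors as (r - r_1)(r - r_2), D(n) = (r_1 + n - r_1)(r_1 + n - r_2) = n(n + 14/5).
Evaluating step by step (a_0 = 1):
  n = 1: D(1) = 1(1 + 14/5) = 19/5; numerator = -3(1) = -3; a_1 = (-3)/(19/5) = -15/19
  n = 2: D(2) = 2(2 + 14/5) = 48/5; numerator = -3(-15/19) + 1(1) = 64/19; a_2 = (64/19)/(48/5) = 20/57
  n = 3: D(3) = 3(3 + 14/5) = 87/5; numerator = -3(20/57) + 1(-15/19) = -35/19; a_3 = (-35/19)/(87/5) = -175/1653
  n = 4: D(4) = 4(4 + 14/5) = 136/5; numerator = -3(-175/1653) + 1(20/57) = 1105/1653; a_4 = (1105/1653)/(136/5) = 325/13224
  n = 5: D(5) = 5(5 + 14/5) = 39; numerator = -3(325/13224) + 1(-175/1653) = -125/696; a_5 = (-125/696)/(39) = -125/27144
  n = 6: D(6) = 6(6 + 14/5) = 264/5; numerator = -3(-125/27144) + 1(325/13224) = 275/7163; a_6 = (275/7163)/(264/5) = 125/171912

r = 9/5; a_0 = 1; a_1 = -15/19; a_2 = 20/57; a_3 = -175/1653; a_4 = 325/13224; a_5 = -125/27144; a_6 = 125/171912


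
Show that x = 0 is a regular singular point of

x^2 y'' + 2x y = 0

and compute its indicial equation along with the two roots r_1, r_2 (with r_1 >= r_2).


Divide by x^2 to reach normal form y'' + P_1(x) y' + P_2(x) y = 0 with P_1(x) = 0 and P_2(x) = 2/x.
x = 0 is a singular point because the y-coefficient 2/x has a pole at x = 0.
It is a regular singular point because x P_1(x) = p(x) = 0 and x^2 P_2(x) = q(x) = 2x are polynomials, hence analytic at x = 0.
p(0) = 0,  q(0) = 0.
Indicial equation: r(r-1) + p(0) r + q(0) = 0, i.e. r^2 + (p(0) - 1) r + q(0) = 0, i.e. r^2 - 1 r = 0.
Discriminant: (-1)^2 - 4(0) = 1, so r = (1 ± 1)/2.
Solving: r_1 = 1, r_2 = 0.

indicial: r^2 - 1 r = 0; roots r_1 = 1, r_2 = 0


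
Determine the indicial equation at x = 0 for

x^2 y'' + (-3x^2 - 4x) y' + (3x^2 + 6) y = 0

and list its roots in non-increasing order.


Divide by x^2 to reach normal form y'' + P_1(x) y' + P_2(x) y = 0 with P_1(x) = -3 - 4/x and P_2(x) = 3 + 6/x^2.
x = 0 is a singular point because the y'-coefficient -3 - 4/x has a pole at x = 0 and the y-coefficient 3 + 6/x^2 has a pole at x = 0.
It is a regular singular point because x P_1(x) = p(x) = -3x - 4 and x^2 P_2(x) = q(x) = 3x^2 + 6 are polynomials, hence analytic at x = 0.
p(0) = -4,  q(0) = 6.
Indicial equation: r(r-1) + p(0) r + q(0) = 0, i.e. r^2 + (p(0) - 1) r + q(0) = 0, i.e. r^2 - 5 r + 6 = 0.
Discriminant: (-5)^2 - 4(6) = 1, so r = (5 ± 1)/2.
Solving: r_1 = 3, r_2 = 2.

indicial: r^2 - 5 r + 6 = 0; roots r_1 = 3, r_2 = 2


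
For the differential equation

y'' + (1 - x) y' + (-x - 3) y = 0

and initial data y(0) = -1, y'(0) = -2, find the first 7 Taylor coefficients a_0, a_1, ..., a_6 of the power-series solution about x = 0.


Ansatz: y(x) = sum_{n>=0} a_n x^n, so y'(x) = sum_{n>=1} n a_n x^(n-1) and y''(x) = sum_{n>=2} n(n-1) a_n x^(n-2).
Substitute into P(x) y'' + Q(x) y' + R(x) y = 0 with P(x) = 1, Q(x) = 1 - x, R(x) = -x - 3, and match powers of x.
Initial conditions: a_0 = -1, a_1 = -2.
Setting the coefficient of each power of x to zero and solving order by order (substituting the coefficients already found):
  x^0: 2 a_2 + a_1 - 3 a_0 = 0  ->  2 a_2 = -a_1 + 3 a_0 = -1  ->  a_2 = -1/2
  x^1: 6 a_3 + 2 a_2 - 4 a_1 - a_0 = 0  ->  6 a_3 = -2 a_2 + 4 a_1 + a_0 = -8  ->  a_3 = -4/3
  x^2: 12 a_4 + 3 a_3 - 5 a_2 - a_1 = 0  ->  12 a_4 = -3 a_3 + 5 a_2 + a_1 = -1/2  ->  a_4 = -1/24
  x^3: 20 a_5 + 4 a_4 - 6 a_3 - a_2 = 0  ->  20 a_5 = -4 a_4 + 6 a_3 + a_2 = -25/3  ->  a_5 = -5/12
  x^4: 30 a_6 + 5 a_5 - 7 a_4 - a_3 = 0  ->  30 a_6 = -5 a_5 + 7 a_4 + a_3 = 11/24  ->  a_6 = 11/720
Truncated series: y(x) = -1 - 2 x - (1/2) x^2 - (4/3) x^3 - (1/24) x^4 - (5/12) x^5 + (11/720) x^6 + O(x^7).

a_0 = -1; a_1 = -2; a_2 = -1/2; a_3 = -4/3; a_4 = -1/24; a_5 = -5/12; a_6 = 11/720


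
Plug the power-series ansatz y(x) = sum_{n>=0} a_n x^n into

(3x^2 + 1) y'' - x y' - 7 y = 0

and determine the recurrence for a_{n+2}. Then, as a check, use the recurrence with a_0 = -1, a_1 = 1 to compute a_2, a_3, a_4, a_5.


Substitute y = sum_n a_n x^n.
(1 + 3 x^2) y'' contributes (n+2)(n+1) a_{n+2} + 3 n(n-1) a_n at x^n.
-x y'(x) contributes -n a_n at x^n.
-7 y(x) contributes -7 a_n at x^n.
Matching x^n: (n+2)(n+1) a_{n+2} + (3 n(n-1) - n - 7) a_n = 0.
Thus a_{n+2} = (-3 n(n-1) + n + 7) / ((n+1)(n+2)) * a_n.

Check with a_0 = -1, a_1 = 1 (apply the recurrence for n = 0, 1, 2, 3): a_0 = -1, a_1 = 1, a_2 = -7/2, a_3 = 4/3, a_4 = -7/8, a_5 = -8/15.

a_(n+2) = (-3 n(n-1) + n + 7) / ((n+1)(n+2)) * a_n; check: a_0 = -1, a_1 = 1, a_2 = -7/2, a_3 = 4/3, a_4 = -7/8, a_5 = -8/15


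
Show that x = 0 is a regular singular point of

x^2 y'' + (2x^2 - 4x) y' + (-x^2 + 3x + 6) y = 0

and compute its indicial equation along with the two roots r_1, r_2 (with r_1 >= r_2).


Divide by x^2 to reach normal form y'' + P_1(x) y' + P_2(x) y = 0 with P_1(x) = 2 - 4/x and P_2(x) = -1 + 3/x + 6/x^2.
x = 0 is a singular point because the y'-coefficient 2 - 4/x has a pole at x = 0 and the y-coefficient -1 + 3/x + 6/x^2 has a pole at x = 0.
It is a regular singular point because x P_1(x) = p(x) = 2x - 4 and x^2 P_2(x) = q(x) = -x^2 + 3x + 6 are polynomials, hence analytic at x = 0.
p(0) = -4,  q(0) = 6.
Indicial equation: r(r-1) + p(0) r + q(0) = 0, i.e. r^2 + (p(0) - 1) r + q(0) = 0, i.e. r^2 - 5 r + 6 = 0.
Discriminant: (-5)^2 - 4(6) = 1, so r = (5 ± 1)/2.
Solving: r_1 = 3, r_2 = 2.

indicial: r^2 - 5 r + 6 = 0; roots r_1 = 3, r_2 = 2


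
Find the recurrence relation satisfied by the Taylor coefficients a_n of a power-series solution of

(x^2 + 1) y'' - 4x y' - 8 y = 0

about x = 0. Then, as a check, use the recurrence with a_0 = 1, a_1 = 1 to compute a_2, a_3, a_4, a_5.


Substitute y = sum_n a_n x^n.
(1 + 1 x^2) y'' contributes (n+2)(n+1) a_{n+2} + n(n-1) a_n at x^n.
-4 x y'(x) contributes -4 n a_n at x^n.
-8 y(x) contributes -8 a_n at x^n.
Matching x^n: (n+2)(n+1) a_{n+2} + (n(n-1) - 4 n - 8) a_n = 0.
Thus a_{n+2} = (-n(n-1) + 4 n + 8) / ((n+1)(n+2)) * a_n.

Check with a_0 = 1, a_1 = 1 (apply the recurrence for n = 0, 1, 2, 3): a_0 = 1, a_1 = 1, a_2 = 4, a_3 = 2, a_4 = 14/3, a_5 = 7/5.

a_(n+2) = (-n(n-1) + 4 n + 8) / ((n+1)(n+2)) * a_n; check: a_0 = 1, a_1 = 1, a_2 = 4, a_3 = 2, a_4 = 14/3, a_5 = 7/5


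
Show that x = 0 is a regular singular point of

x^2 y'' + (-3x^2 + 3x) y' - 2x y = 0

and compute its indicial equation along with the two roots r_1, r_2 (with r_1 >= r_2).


Divide by x^2 to reach normal form y'' + P_1(x) y' + P_2(x) y = 0 with P_1(x) = -3 + 3/x and P_2(x) = -2/x.
x = 0 is a singular point because the y'-coefficient -3 + 3/x has a pole at x = 0 and the y-coefficient -2/x has a pole at x = 0.
It is a regular singular point because x P_1(x) = p(x) = 3 - 3x and x^2 P_2(x) = q(x) = -2x are polynomials, hence analytic at x = 0.
p(0) = 3,  q(0) = 0.
Indicial equation: r(r-1) + p(0) r + q(0) = 0, i.e. r^2 + (p(0) - 1) r + q(0) = 0, i.e. r^2 + 2 r = 0.
Discriminant: (2)^2 - 4(0) = 4, so r = (-2 ± 2)/2.
Solving: r_1 = 0, r_2 = -2.

indicial: r^2 + 2 r = 0; roots r_1 = 0, r_2 = -2


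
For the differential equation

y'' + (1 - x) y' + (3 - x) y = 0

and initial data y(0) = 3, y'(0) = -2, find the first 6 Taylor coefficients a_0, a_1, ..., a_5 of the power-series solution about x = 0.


Ansatz: y(x) = sum_{n>=0} a_n x^n, so y'(x) = sum_{n>=1} n a_n x^(n-1) and y''(x) = sum_{n>=2} n(n-1) a_n x^(n-2).
Substitute into P(x) y'' + Q(x) y' + R(x) y = 0 with P(x) = 1, Q(x) = 1 - x, R(x) = 3 - x, and match powers of x.
Initial conditions: a_0 = 3, a_1 = -2.
Setting the coefficient of each power of x to zero and solving order by order (substituting the coefficients already found):
  x^0: 2 a_2 + a_1 + 3 a_0 = 0  ->  2 a_2 = -a_1 - 3 a_0 = -7  ->  a_2 = -7/2
  x^1: 6 a_3 + 2 a_2 + 2 a_1 - a_0 = 0  ->  6 a_3 = -2 a_2 - 2 a_1 + a_0 = 14  ->  a_3 = 7/3
  x^2: 12 a_4 + 3 a_3 + a_2 - a_1 = 0  ->  12 a_4 = -3 a_3 - a_2 + a_1 = -11/2  ->  a_4 = -11/24
  x^3: 20 a_5 + 4 a_4 - a_2 = 0  ->  20 a_5 = -4 a_4 + a_2 = -5/3  ->  a_5 = -1/12
Truncated series: y(x) = 3 - 2 x - (7/2) x^2 + (7/3) x^3 - (11/24) x^4 - (1/12) x^5 + O(x^6).

a_0 = 3; a_1 = -2; a_2 = -7/2; a_3 = 7/3; a_4 = -11/24; a_5 = -1/12


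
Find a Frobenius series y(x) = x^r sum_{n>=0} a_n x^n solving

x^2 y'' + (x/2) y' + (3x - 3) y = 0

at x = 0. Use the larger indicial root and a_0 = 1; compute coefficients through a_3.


Write in Frobenius form y'' + (p(x)/x) y' + (q(x)/x^2) y = 0:
  p(x) = 1/2,  q(x) = 3x - 3.
Indicial equation: r(r-1) + (1/2) r + (-3) = 0 -> roots r_1 = 2, r_2 = -3/2.
Take r = r_1 = 2. Let y(x) = x^r sum_{n>=0} a_n x^n with a_0 = 1.
Substitute y = x^r sum a_n x^n and match x^{r+n}. The recurrence is
  D(n) a_n + 3 a_{n-1} = 0,  where D(n) = (r+n)(r+n-1) + (1/2)(r+n) + (-3).
  a_n = -3 / D(n) * a_{n-1}.
Since the indicial polynomial factors as (r - r_1)(r - r_2), D(n) = (r_1 + n - r_1)(r_1 + n - r_2) = n(n + 7/2).
Evaluating step by step (a_0 = 1):
  n = 1: D(1) = 1(1 + 7/2) = 9/2; numerator = -3(1) = -3; a_1 = (-3)/(9/2) = -2/3
  n = 2: D(2) = 2(2 + 7/2) = 11; numerator = -3(-2/3) = 2; a_2 = (2)/(11) = 2/11
  n = 3: D(3) = 3(3 + 7/2) = 39/2; numerator = -3(2/11) = -6/11; a_3 = (-6/11)/(39/2) = -4/143

r = 2; a_0 = 1; a_1 = -2/3; a_2 = 2/11; a_3 = -4/143


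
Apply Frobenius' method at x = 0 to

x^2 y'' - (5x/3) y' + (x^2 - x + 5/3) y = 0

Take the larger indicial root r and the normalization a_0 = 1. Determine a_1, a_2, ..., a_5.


Write in Frobenius form y'' + (p(x)/x) y' + (q(x)/x^2) y = 0:
  p(x) = -5/3,  q(x) = x^2 - x + 5/3.
Indicial equation: r(r-1) + (-5/3) r + (5/3) = 0 -> roots r_1 = 5/3, r_2 = 1.
Take r = r_1 = 5/3. Let y(x) = x^r sum_{n>=0} a_n x^n with a_0 = 1.
Substitute y = x^r sum a_n x^n and match x^{r+n}. The recurrence is
  D(n) a_n - 1 a_{n-1} + 1 a_{n-2} = 0,  where D(n) = (r+n)(r+n-1) + (-5/3)(r+n) + (5/3).
  a_n = [1 a_{n-1} - 1 a_{n-2}] / D(n).
Since the indicial polynomial factors as (r - r_1)(r - r_2), D(n) = (r_1 + n - r_1)(r_1 + n - r_2) = n(n + 2/3).
Evaluating step by step (a_0 = 1):
  n = 1: D(1) = 1(1 + 2/3) = 5/3; numerator = 1(1) = 1; a_1 = (1)/(5/3) = 3/5
  n = 2: D(2) = 2(2 + 2/3) = 16/3; numerator = 1(3/5) - 1(1) = -2/5; a_2 = (-2/5)/(16/3) = -3/40
  n = 3: D(3) = 3(3 + 2/3) = 11; numerator = 1(-3/40) - 1(3/5) = -27/40; a_3 = (-27/40)/(11) = -27/440
  n = 4: D(4) = 4(4 + 2/3) = 56/3; numerator = 1(-27/440) - 1(-3/40) = 3/220; a_4 = (3/220)/(56/3) = 9/12320
  n = 5: D(5) = 5(5 + 2/3) = 85/3; numerator = 1(9/12320) - 1(-27/440) = 153/2464; a_5 = (153/2464)/(85/3) = 27/12320

r = 5/3; a_0 = 1; a_1 = 3/5; a_2 = -3/40; a_3 = -27/440; a_4 = 9/12320; a_5 = 27/12320


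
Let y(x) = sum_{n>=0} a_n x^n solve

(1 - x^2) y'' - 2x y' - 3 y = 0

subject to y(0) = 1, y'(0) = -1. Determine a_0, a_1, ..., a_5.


Ansatz: y(x) = sum_{n>=0} a_n x^n, so y'(x) = sum_{n>=1} n a_n x^(n-1) and y''(x) = sum_{n>=2} n(n-1) a_n x^(n-2).
Substitute into P(x) y'' + Q(x) y' + R(x) y = 0 with P(x) = 1 - x^2, Q(x) = -2x, R(x) = -3, and match powers of x.
Initial conditions: a_0 = 1, a_1 = -1.
Setting the coefficient of each power of x to zero and solving order by order (substituting the coefficients already found):
  x^0: 2 a_2 - 3 a_0 = 0  ->  2 a_2 = 3 a_0 = 3  ->  a_2 = 3/2
  x^1: 6 a_3 - 5 a_1 = 0  ->  6 a_3 = 5 a_1 = -5  ->  a_3 = -5/6
  x^2: 12 a_4 - 9 a_2 = 0  ->  12 a_4 = 9 a_2 = 27/2  ->  a_4 = 9/8
  x^3: 20 a_5 - 15 a_3 = 0  ->  20 a_5 = 15 a_3 = -25/2  ->  a_5 = -5/8
Truncated series: y(x) = 1 - x + (3/2) x^2 - (5/6) x^3 + (9/8) x^4 - (5/8) x^5 + O(x^6).

a_0 = 1; a_1 = -1; a_2 = 3/2; a_3 = -5/6; a_4 = 9/8; a_5 = -5/8


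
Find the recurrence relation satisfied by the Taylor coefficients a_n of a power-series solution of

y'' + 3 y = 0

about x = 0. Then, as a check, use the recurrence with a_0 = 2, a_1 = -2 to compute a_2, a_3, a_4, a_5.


Substitute y = sum_n a_n x^n into y'' + (const) y = 0.
y''(x) = sum_{n>=0} (n+2)(n+1) a_{n+2} x^n.
The ODE becomes sum_n [(n+2)(n+1) a_{n+2} + 3 a_n] x^n = 0.
Setting each coefficient to zero gives the recurrence:
  (n+2)(n+1) a_{n+2} + 3 a_n = 0,
  a_{n+2} = -3 / ((n+1)(n+2)) a_n.

Check with a_0 = 2, a_1 = -2 (apply the recurrence for n = 0, 1, 2, 3): a_0 = 2, a_1 = -2, a_2 = -3, a_3 = 1, a_4 = 3/4, a_5 = -3/20.

a_{n+2} = -3/((n+1)(n+2)) * a_n; check: a_0 = 2, a_1 = -2, a_2 = -3, a_3 = 1, a_4 = 3/4, a_5 = -3/20


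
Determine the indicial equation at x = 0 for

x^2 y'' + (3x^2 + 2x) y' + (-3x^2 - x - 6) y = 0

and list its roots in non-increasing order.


Divide by x^2 to reach normal form y'' + P_1(x) y' + P_2(x) y = 0 with P_1(x) = 3 + 2/x and P_2(x) = -3 - 1/x - 6/x^2.
x = 0 is a singular point because the y'-coefficient 3 + 2/x has a pole at x = 0 and the y-coefficient -3 - 1/x - 6/x^2 has a pole at x = 0.
It is a regular singular point because x P_1(x) = p(x) = 3x + 2 and x^2 P_2(x) = q(x) = -3x^2 - x - 6 are polynomials, hence analytic at x = 0.
p(0) = 2,  q(0) = -6.
Indicial equation: r(r-1) + p(0) r + q(0) = 0, i.e. r^2 + (p(0) - 1) r + q(0) = 0, i.e. r^2 + 1 r - 6 = 0.
Discriminant: (1)^2 - 4(-6) = 25, so r = (-1 ± 5)/2.
Solving: r_1 = 2, r_2 = -3.

indicial: r^2 + 1 r - 6 = 0; roots r_1 = 2, r_2 = -3


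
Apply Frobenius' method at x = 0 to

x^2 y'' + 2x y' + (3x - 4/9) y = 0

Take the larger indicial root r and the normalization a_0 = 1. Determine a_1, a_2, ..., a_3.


Write in Frobenius form y'' + (p(x)/x) y' + (q(x)/x^2) y = 0:
  p(x) = 2,  q(x) = 3x - 4/9.
Indicial equation: r(r-1) + (2) r + (-4/9) = 0 -> roots r_1 = 1/3, r_2 = -4/3.
Take r = r_1 = 1/3. Let y(x) = x^r sum_{n>=0} a_n x^n with a_0 = 1.
Substitute y = x^r sum a_n x^n and match x^{r+n}. The recurrence is
  D(n) a_n + 3 a_{n-1} = 0,  where D(n) = (r+n)(r+n-1) + (2)(r+n) + (-4/9).
  a_n = -3 / D(n) * a_{n-1}.
Since the indicial polynomial factors as (r - r_1)(r - r_2), D(n) = (r_1 + n - r_1)(r_1 + n - r_2) = n(n + 5/3).
Evaluating step by step (a_0 = 1):
  n = 1: D(1) = 1(1 + 5/3) = 8/3; numerator = -3(1) = -3; a_1 = (-3)/(8/3) = -9/8
  n = 2: D(2) = 2(2 + 5/3) = 22/3; numerator = -3(-9/8) = 27/8; a_2 = (27/8)/(22/3) = 81/176
  n = 3: D(3) = 3(3 + 5/3) = 14; numerator = -3(81/176) = -243/176; a_3 = (-243/176)/(14) = -243/2464

r = 1/3; a_0 = 1; a_1 = -9/8; a_2 = 81/176; a_3 = -243/2464


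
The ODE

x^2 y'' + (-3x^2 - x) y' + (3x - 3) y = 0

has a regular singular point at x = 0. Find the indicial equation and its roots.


Divide by x^2 to reach normal form y'' + P_1(x) y' + P_2(x) y = 0 with P_1(x) = -3 - 1/x and P_2(x) = 3/x - 3/x^2.
x = 0 is a singular point because the y'-coefficient -3 - 1/x has a pole at x = 0 and the y-coefficient 3/x - 3/x^2 has a pole at x = 0.
It is a regular singular point because x P_1(x) = p(x) = -3x - 1 and x^2 P_2(x) = q(x) = 3x - 3 are polynomials, hence analytic at x = 0.
p(0) = -1,  q(0) = -3.
Indicial equation: r(r-1) + p(0) r + q(0) = 0, i.e. r^2 + (p(0) - 1) r + q(0) = 0, i.e. r^2 - 2 r - 3 = 0.
Discriminant: (-2)^2 - 4(-3) = 16, so r = (2 ± 4)/2.
Solving: r_1 = 3, r_2 = -1.

indicial: r^2 - 2 r - 3 = 0; roots r_1 = 3, r_2 = -1


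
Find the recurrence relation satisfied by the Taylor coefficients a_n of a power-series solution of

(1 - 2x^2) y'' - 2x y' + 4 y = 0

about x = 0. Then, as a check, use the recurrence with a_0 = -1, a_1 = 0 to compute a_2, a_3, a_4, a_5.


Substitute y = sum_n a_n x^n.
(1 - 2 x^2) y'' contributes (n+2)(n+1) a_{n+2} - 2 n(n-1) a_n at x^n.
-2 x y'(x) contributes -2 n a_n at x^n.
4 y(x) contributes 4 a_n at x^n.
Matching x^n: (n+2)(n+1) a_{n+2} + (-2 n(n-1) - 2 n + 4) a_n = 0.
Thus a_{n+2} = (2 n(n-1) + 2 n - 4) / ((n+1)(n+2)) * a_n.

Check with a_0 = -1, a_1 = 0 (apply the recurrence for n = 0, 1, 2, 3): a_0 = -1, a_1 = 0, a_2 = 2, a_3 = 0, a_4 = 2/3, a_5 = 0.

a_(n+2) = (2 n(n-1) + 2 n - 4) / ((n+1)(n+2)) * a_n; check: a_0 = -1, a_1 = 0, a_2 = 2, a_3 = 0, a_4 = 2/3, a_5 = 0


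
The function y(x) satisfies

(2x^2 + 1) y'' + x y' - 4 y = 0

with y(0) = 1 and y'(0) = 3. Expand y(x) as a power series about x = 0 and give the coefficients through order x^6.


Ansatz: y(x) = sum_{n>=0} a_n x^n, so y'(x) = sum_{n>=1} n a_n x^(n-1) and y''(x) = sum_{n>=2} n(n-1) a_n x^(n-2).
Substitute into P(x) y'' + Q(x) y' + R(x) y = 0 with P(x) = 2x^2 + 1, Q(x) = x, R(x) = -4, and match powers of x.
Initial conditions: a_0 = 1, a_1 = 3.
Setting the coefficient of each power of x to zero and solving order by order (substituting the coefficients already found):
  x^0: 2 a_2 - 4 a_0 = 0  ->  2 a_2 = 4 a_0 = 4  ->  a_2 = 2
  x^1: 6 a_3 - 3 a_1 = 0  ->  6 a_3 = 3 a_1 = 9  ->  a_3 = 3/2
  x^2: 12 a_4 + 2 a_2 = 0  ->  12 a_4 = -2 a_2 = -4  ->  a_4 = -1/3
  x^3: 20 a_5 + 11 a_3 = 0  ->  20 a_5 = -11 a_3 = -33/2  ->  a_5 = -33/40
  x^4: 30 a_6 + 24 a_4 = 0  ->  30 a_6 = -24 a_4 = 8  ->  a_6 = 4/15
Truncated series: y(x) = 1 + 3 x + 2 x^2 + (3/2) x^3 - (1/3) x^4 - (33/40) x^5 + (4/15) x^6 + O(x^7).

a_0 = 1; a_1 = 3; a_2 = 2; a_3 = 3/2; a_4 = -1/3; a_5 = -33/40; a_6 = 4/15


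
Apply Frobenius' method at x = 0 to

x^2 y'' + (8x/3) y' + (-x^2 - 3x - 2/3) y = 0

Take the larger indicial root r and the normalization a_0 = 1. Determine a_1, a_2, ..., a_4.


Write in Frobenius form y'' + (p(x)/x) y' + (q(x)/x^2) y = 0:
  p(x) = 8/3,  q(x) = -x^2 - 3x - 2/3.
Indicial equation: r(r-1) + (8/3) r + (-2/3) = 0 -> roots r_1 = 1/3, r_2 = -2.
Take r = r_1 = 1/3. Let y(x) = x^r sum_{n>=0} a_n x^n with a_0 = 1.
Substitute y = x^r sum a_n x^n and match x^{r+n}. The recurrence is
  D(n) a_n - 3 a_{n-1} - 1 a_{n-2} = 0,  where D(n) = (r+n)(r+n-1) + (8/3)(r+n) + (-2/3).
  a_n = [3 a_{n-1} + 1 a_{n-2}] / D(n).
Since the indicial polynomial factors as (r - r_1)(r - r_2), D(n) = (r_1 + n - r_1)(r_1 + n - r_2) = n(n + 7/3).
Evaluating step by step (a_0 = 1):
  n = 1: D(1) = 1(1 + 7/3) = 10/3; numerator = 3(1) = 3; a_1 = (3)/(10/3) = 9/10
  n = 2: D(2) = 2(2 + 7/3) = 26/3; numerator = 3(9/10) + 1(1) = 37/10; a_2 = (37/10)/(26/3) = 111/260
  n = 3: D(3) = 3(3 + 7/3) = 16; numerator = 3(111/260) + 1(9/10) = 567/260; a_3 = (567/260)/(16) = 567/4160
  n = 4: D(4) = 4(4 + 7/3) = 76/3; numerator = 3(567/4160) + 1(111/260) = 3477/4160; a_4 = (3477/4160)/(76/3) = 549/16640

r = 1/3; a_0 = 1; a_1 = 9/10; a_2 = 111/260; a_3 = 567/4160; a_4 = 549/16640


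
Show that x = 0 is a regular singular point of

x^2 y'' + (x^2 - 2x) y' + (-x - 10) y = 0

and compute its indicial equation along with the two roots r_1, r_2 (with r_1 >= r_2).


Divide by x^2 to reach normal form y'' + P_1(x) y' + P_2(x) y = 0 with P_1(x) = 1 - 2/x and P_2(x) = -1/x - 10/x^2.
x = 0 is a singular point because the y'-coefficient 1 - 2/x has a pole at x = 0 and the y-coefficient -1/x - 10/x^2 has a pole at x = 0.
It is a regular singular point because x P_1(x) = p(x) = x - 2 and x^2 P_2(x) = q(x) = -x - 10 are polynomials, hence analytic at x = 0.
p(0) = -2,  q(0) = -10.
Indicial equation: r(r-1) + p(0) r + q(0) = 0, i.e. r^2 + (p(0) - 1) r + q(0) = 0, i.e. r^2 - 3 r - 10 = 0.
Discriminant: (-3)^2 - 4(-10) = 49, so r = (3 ± 7)/2.
Solving: r_1 = 5, r_2 = -2.

indicial: r^2 - 3 r - 10 = 0; roots r_1 = 5, r_2 = -2


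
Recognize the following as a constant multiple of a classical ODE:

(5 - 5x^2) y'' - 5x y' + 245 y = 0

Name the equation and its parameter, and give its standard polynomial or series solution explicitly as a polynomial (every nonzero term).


All three coefficients share the factor 5; dividing through by 5 gives  (1 - x^2) y'' - x y' + 49 y = 0.
This matches the Chebyshev equation (1 - x^2) y'' - x y' + n^2 y = 0 (note the -x y' term, not -2x y') with n^2 = 49, so n = 7; the polynomial solution is T_7(x).
With y = sum_k a_k x^k, matching x^k gives (k+2)(k+1) a_{k+2} = (k^2 - n^2) a_k = (k - 7)(k + 7) a_k. The right side vanishes at k = 7, so the series with the parity of 7 terminates at degree 7.
Standard normalization: leading coefficient of T_n is 2^(n-1), so a_7 = 2^6 = 64. Work downward with a_k = (k+1)(k+2) a_{k+2} / ((k - 7)(k + 7)):
  a_5 = (6)(7)(64) / ((5 - 7)(5 + 7)) = 2688/(-24) = -112
  a_3 = (4)(5)(-112) / ((3 - 7)(3 + 7)) = -2240/(-40) = 56
  a_1 = (2)(3)(56) / ((1 - 7)(1 + 7)) = 336/(-48) = -7
Hence T_7(x) = 64 x^7 - 112 x^5 + 56 x^3 - 7 x.

T_7(x); series = 64 x^7 - 112 x^5 + 56 x^3 - 7 x


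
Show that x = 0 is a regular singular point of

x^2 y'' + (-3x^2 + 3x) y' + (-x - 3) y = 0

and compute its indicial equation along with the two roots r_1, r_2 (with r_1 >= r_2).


Divide by x^2 to reach normal form y'' + P_1(x) y' + P_2(x) y = 0 with P_1(x) = -3 + 3/x and P_2(x) = -1/x - 3/x^2.
x = 0 is a singular point because the y'-coefficient -3 + 3/x has a pole at x = 0 and the y-coefficient -1/x - 3/x^2 has a pole at x = 0.
It is a regular singular point because x P_1(x) = p(x) = 3 - 3x and x^2 P_2(x) = q(x) = -x - 3 are polynomials, hence analytic at x = 0.
p(0) = 3,  q(0) = -3.
Indicial equation: r(r-1) + p(0) r + q(0) = 0, i.e. r^2 + (p(0) - 1) r + q(0) = 0, i.e. r^2 + 2 r - 3 = 0.
Discriminant: (2)^2 - 4(-3) = 16, so r = (-2 ± 4)/2.
Solving: r_1 = 1, r_2 = -3.

indicial: r^2 + 2 r - 3 = 0; roots r_1 = 1, r_2 = -3


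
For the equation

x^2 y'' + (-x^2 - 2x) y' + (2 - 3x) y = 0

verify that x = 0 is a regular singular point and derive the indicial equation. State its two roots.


Divide by x^2 to reach normal form y'' + P_1(x) y' + P_2(x) y = 0 with P_1(x) = -1 - 2/x and P_2(x) = -3/x + 2/x^2.
x = 0 is a singular point because the y'-coefficient -1 - 2/x has a pole at x = 0 and the y-coefficient -3/x + 2/x^2 has a pole at x = 0.
It is a regular singular point because x P_1(x) = p(x) = -x - 2 and x^2 P_2(x) = q(x) = 2 - 3x are polynomials, hence analytic at x = 0.
p(0) = -2,  q(0) = 2.
Indicial equation: r(r-1) + p(0) r + q(0) = 0, i.e. r^2 + (p(0) - 1) r + q(0) = 0, i.e. r^2 - 3 r + 2 = 0.
Discriminant: (-3)^2 - 4(2) = 1, so r = (3 ± 1)/2.
Solving: r_1 = 2, r_2 = 1.

indicial: r^2 - 3 r + 2 = 0; roots r_1 = 2, r_2 = 1


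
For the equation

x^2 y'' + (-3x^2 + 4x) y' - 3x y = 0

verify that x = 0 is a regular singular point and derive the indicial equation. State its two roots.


Divide by x^2 to reach normal form y'' + P_1(x) y' + P_2(x) y = 0 with P_1(x) = -3 + 4/x and P_2(x) = -3/x.
x = 0 is a singular point because the y'-coefficient -3 + 4/x has a pole at x = 0 and the y-coefficient -3/x has a pole at x = 0.
It is a regular singular point because x P_1(x) = p(x) = 4 - 3x and x^2 P_2(x) = q(x) = -3x are polynomials, hence analytic at x = 0.
p(0) = 4,  q(0) = 0.
Indicial equation: r(r-1) + p(0) r + q(0) = 0, i.e. r^2 + (p(0) - 1) r + q(0) = 0, i.e. r^2 + 3 r = 0.
Discriminant: (3)^2 - 4(0) = 9, so r = (-3 ± 3)/2.
Solving: r_1 = 0, r_2 = -3.

indicial: r^2 + 3 r = 0; roots r_1 = 0, r_2 = -3


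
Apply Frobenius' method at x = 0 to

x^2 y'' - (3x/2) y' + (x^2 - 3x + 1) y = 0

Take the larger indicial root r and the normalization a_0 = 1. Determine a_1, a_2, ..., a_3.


Write in Frobenius form y'' + (p(x)/x) y' + (q(x)/x^2) y = 0:
  p(x) = -3/2,  q(x) = x^2 - 3x + 1.
Indicial equation: r(r-1) + (-3/2) r + (1) = 0 -> roots r_1 = 2, r_2 = 1/2.
Take r = r_1 = 2. Let y(x) = x^r sum_{n>=0} a_n x^n with a_0 = 1.
Substitute y = x^r sum a_n x^n and match x^{r+n}. The recurrence is
  D(n) a_n - 3 a_{n-1} + 1 a_{n-2} = 0,  where D(n) = (r+n)(r+n-1) + (-3/2)(r+n) + (1).
  a_n = [3 a_{n-1} - 1 a_{n-2}] / D(n).
Since the indicial polynomial factors as (r - r_1)(r - r_2), D(n) = (r_1 + n - r_1)(r_1 + n - r_2) = n(n + 3/2).
Evaluating step by step (a_0 = 1):
  n = 1: D(1) = 1(1 + 3/2) = 5/2; numerator = 3(1) = 3; a_1 = (3)/(5/2) = 6/5
  n = 2: D(2) = 2(2 + 3/2) = 7; numerator = 3(6/5) - 1(1) = 13/5; a_2 = (13/5)/(7) = 13/35
  n = 3: D(3) = 3(3 + 3/2) = 27/2; numerator = 3(13/35) - 1(6/5) = -3/35; a_3 = (-3/35)/(27/2) = -2/315

r = 2; a_0 = 1; a_1 = 6/5; a_2 = 13/35; a_3 = -2/315


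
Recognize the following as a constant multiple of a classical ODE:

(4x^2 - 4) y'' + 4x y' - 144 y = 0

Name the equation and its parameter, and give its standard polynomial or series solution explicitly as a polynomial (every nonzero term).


All three coefficients share the factor -4; dividing through by -4 gives  (1 - x^2) y'' - x y' + 36 y = 0.
This matches the Chebyshev equation (1 - x^2) y'' - x y' + n^2 y = 0 (note the -x y' term, not -2x y') with n^2 = 36, so n = 6; the polynomial solution is T_6(x).
With y = sum_k a_k x^k, matching x^k gives (k+2)(k+1) a_{k+2} = (k^2 - n^2) a_k = (k - 6)(k + 6) a_k. The right side vanishes at k = 6, so the series with the parity of 6 terminates at degree 6.
Standard normalization: leading coefficient of T_n is 2^(n-1), so a_6 = 2^5 = 32. Work downward with a_k = (k+1)(k+2) a_{k+2} / ((k - 6)(k + 6)):
  a_4 = (5)(6)(32) / ((4 - 6)(4 + 6)) = 960/(-20) = -48
  a_2 = (3)(4)(-48) / ((2 - 6)(2 + 6)) = -576/(-32) = 18
  a_0 = (1)(2)(18) / ((0 - 6)(0 + 6)) = 36/(-36) = -1
Hence T_6(x) = 32 x^6 - 48 x^4 + 18 x^2 - 1.

T_6(x); series = 32 x^6 - 48 x^4 + 18 x^2 - 1


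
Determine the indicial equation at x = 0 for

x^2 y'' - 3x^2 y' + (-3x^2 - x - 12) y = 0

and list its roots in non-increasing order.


Divide by x^2 to reach normal form y'' + P_1(x) y' + P_2(x) y = 0 with P_1(x) = -3 and P_2(x) = -3 - 1/x - 12/x^2.
x = 0 is a singular point because the y-coefficient -3 - 1/x - 12/x^2 has a pole at x = 0.
It is a regular singular point because x P_1(x) = p(x) = -3x and x^2 P_2(x) = q(x) = -3x^2 - x - 12 are polynomials, hence analytic at x = 0.
p(0) = 0,  q(0) = -12.
Indicial equation: r(r-1) + p(0) r + q(0) = 0, i.e. r^2 + (p(0) - 1) r + q(0) = 0, i.e. r^2 - 1 r - 12 = 0.
Discriminant: (-1)^2 - 4(-12) = 49, so r = (1 ± 7)/2.
Solving: r_1 = 4, r_2 = -3.

indicial: r^2 - 1 r - 12 = 0; roots r_1 = 4, r_2 = -3
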